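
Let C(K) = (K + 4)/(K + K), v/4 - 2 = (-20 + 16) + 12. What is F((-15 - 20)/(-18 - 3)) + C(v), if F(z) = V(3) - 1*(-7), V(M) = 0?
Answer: 151/20 ≈ 7.5500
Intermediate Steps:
v = 40 (v = 8 + 4*((-20 + 16) + 12) = 8 + 4*(-4 + 12) = 8 + 4*8 = 8 + 32 = 40)
F(z) = 7 (F(z) = 0 - 1*(-7) = 0 + 7 = 7)
C(K) = (4 + K)/(2*K) (C(K) = (4 + K)/((2*K)) = (4 + K)*(1/(2*K)) = (4 + K)/(2*K))
F((-15 - 20)/(-18 - 3)) + C(v) = 7 + (½)*(4 + 40)/40 = 7 + (½)*(1/40)*44 = 7 + 11/20 = 151/20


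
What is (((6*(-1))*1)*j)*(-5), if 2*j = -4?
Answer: -60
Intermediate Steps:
j = -2 (j = (½)*(-4) = -2)
(((6*(-1))*1)*j)*(-5) = (((6*(-1))*1)*(-2))*(-5) = (-6*1*(-2))*(-5) = -6*(-2)*(-5) = 12*(-5) = -60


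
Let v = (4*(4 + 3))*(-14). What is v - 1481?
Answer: -1873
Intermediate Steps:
v = -392 (v = (4*7)*(-14) = 28*(-14) = -392)
v - 1481 = -392 - 1481 = -1873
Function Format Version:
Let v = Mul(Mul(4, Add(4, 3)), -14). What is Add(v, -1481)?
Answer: -1873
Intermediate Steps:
v = -392 (v = Mul(Mul(4, 7), -14) = Mul(28, -14) = -392)
Add(v, -1481) = Add(-392, -1481) = -1873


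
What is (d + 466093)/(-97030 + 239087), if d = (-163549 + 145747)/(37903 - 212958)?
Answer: 81591927917/24867788135 ≈ 3.2810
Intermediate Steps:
d = 17802/175055 (d = -17802/(-175055) = -17802*(-1/175055) = 17802/175055 ≈ 0.10169)
(d + 466093)/(-97030 + 239087) = (17802/175055 + 466093)/(-97030 + 239087) = (81591927917/175055)/142057 = (81591927917/175055)*(1/142057) = 81591927917/24867788135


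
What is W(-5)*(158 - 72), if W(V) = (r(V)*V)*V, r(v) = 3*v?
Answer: -32250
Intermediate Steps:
W(V) = 3*V³ (W(V) = ((3*V)*V)*V = (3*V²)*V = 3*V³)
W(-5)*(158 - 72) = (3*(-5)³)*(158 - 72) = (3*(-125))*86 = -375*86 = -32250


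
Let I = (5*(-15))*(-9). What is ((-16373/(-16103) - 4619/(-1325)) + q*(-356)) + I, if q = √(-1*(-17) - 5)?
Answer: 14498194607/21336475 - 712*√3 ≈ -553.72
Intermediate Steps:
q = 2*√3 (q = √(17 - 5) = √12 = 2*√3 ≈ 3.4641)
I = 675 (I = -75*(-9) = 675)
((-16373/(-16103) - 4619/(-1325)) + q*(-356)) + I = ((-16373/(-16103) - 4619/(-1325)) + (2*√3)*(-356)) + 675 = ((-16373*(-1/16103) - 4619*(-1/1325)) - 712*√3) + 675 = ((16373/16103 + 4619/1325) - 712*√3) + 675 = (96073982/21336475 - 712*√3) + 675 = 14498194607/21336475 - 712*√3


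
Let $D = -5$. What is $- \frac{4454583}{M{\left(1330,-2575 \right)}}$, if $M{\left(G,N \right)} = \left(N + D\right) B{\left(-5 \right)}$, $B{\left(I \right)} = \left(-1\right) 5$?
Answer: $- \frac{1484861}{4300} \approx -345.32$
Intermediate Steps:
$B{\left(I \right)} = -5$
$M{\left(G,N \right)} = 25 - 5 N$ ($M{\left(G,N \right)} = \left(N - 5\right) \left(-5\right) = \left(-5 + N\right) \left(-5\right) = 25 - 5 N$)
$- \frac{4454583}{M{\left(1330,-2575 \right)}} = - \frac{4454583}{25 - -12875} = - \frac{4454583}{25 + 12875} = - \frac{4454583}{12900} = \left(-4454583\right) \frac{1}{12900} = - \frac{1484861}{4300}$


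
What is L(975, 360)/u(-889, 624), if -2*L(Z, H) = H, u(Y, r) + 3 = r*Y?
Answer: 60/184913 ≈ 0.00032448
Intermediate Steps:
u(Y, r) = -3 + Y*r (u(Y, r) = -3 + r*Y = -3 + Y*r)
L(Z, H) = -H/2
L(975, 360)/u(-889, 624) = (-1/2*360)/(-3 - 889*624) = -180/(-3 - 554736) = -180/(-554739) = -180*(-1/554739) = 60/184913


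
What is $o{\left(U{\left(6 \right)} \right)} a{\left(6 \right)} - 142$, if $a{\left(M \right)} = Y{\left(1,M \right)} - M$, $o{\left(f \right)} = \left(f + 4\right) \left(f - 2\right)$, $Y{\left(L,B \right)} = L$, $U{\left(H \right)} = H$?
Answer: $-342$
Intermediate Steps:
$o{\left(f \right)} = \left(-2 + f\right) \left(4 + f\right)$ ($o{\left(f \right)} = \left(4 + f\right) \left(-2 + f\right) = \left(-2 + f\right) \left(4 + f\right)$)
$a{\left(M \right)} = 1 - M$
$o{\left(U{\left(6 \right)} \right)} a{\left(6 \right)} - 142 = \left(-8 + 6^{2} + 2 \cdot 6\right) \left(1 - 6\right) - 142 = \left(-8 + 36 + 12\right) \left(1 - 6\right) - 142 = 40 \left(-5\right) - 142 = -200 - 142 = -342$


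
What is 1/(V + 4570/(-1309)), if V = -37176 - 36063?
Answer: -1309/95874421 ≈ -1.3653e-5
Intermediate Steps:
V = -73239
1/(V + 4570/(-1309)) = 1/(-73239 + 4570/(-1309)) = 1/(-73239 + 4570*(-1/1309)) = 1/(-73239 - 4570/1309) = 1/(-95874421/1309) = -1309/95874421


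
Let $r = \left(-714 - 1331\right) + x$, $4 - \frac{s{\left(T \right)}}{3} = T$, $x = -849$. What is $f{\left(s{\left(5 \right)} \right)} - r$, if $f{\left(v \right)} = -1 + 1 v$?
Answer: $2890$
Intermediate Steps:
$s{\left(T \right)} = 12 - 3 T$
$f{\left(v \right)} = -1 + v$
$r = -2894$ ($r = \left(-714 - 1331\right) - 849 = -2045 - 849 = -2894$)
$f{\left(s{\left(5 \right)} \right)} - r = \left(-1 + \left(12 - 15\right)\right) - -2894 = \left(-1 + \left(12 - 15\right)\right) + 2894 = \left(-1 - 3\right) + 2894 = -4 + 2894 = 2890$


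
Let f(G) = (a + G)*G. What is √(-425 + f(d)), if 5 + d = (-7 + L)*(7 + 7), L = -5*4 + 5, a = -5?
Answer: √99109 ≈ 314.82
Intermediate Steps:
L = -15 (L = -20 + 5 = -15)
d = -313 (d = -5 + (-7 - 15)*(7 + 7) = -5 - 22*14 = -5 - 308 = -313)
f(G) = G*(-5 + G) (f(G) = (-5 + G)*G = G*(-5 + G))
√(-425 + f(d)) = √(-425 - 313*(-5 - 313)) = √(-425 - 313*(-318)) = √(-425 + 99534) = √99109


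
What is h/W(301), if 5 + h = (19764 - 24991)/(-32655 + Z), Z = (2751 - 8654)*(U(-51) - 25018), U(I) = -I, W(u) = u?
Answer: -736742957/44351611346 ≈ -0.016611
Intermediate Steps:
Z = 147380201 (Z = (2751 - 8654)*(-1*(-51) - 25018) = -5903*(51 - 25018) = -5903*(-24967) = 147380201)
h = -736742957/147347546 (h = -5 + (19764 - 24991)/(-32655 + 147380201) = -5 - 5227/147347546 = -736742957/147347546 ≈ -5.0000)
h/W(301) = -736742957/147347546/301 = -736742957/147347546*1/301 = -736742957/44351611346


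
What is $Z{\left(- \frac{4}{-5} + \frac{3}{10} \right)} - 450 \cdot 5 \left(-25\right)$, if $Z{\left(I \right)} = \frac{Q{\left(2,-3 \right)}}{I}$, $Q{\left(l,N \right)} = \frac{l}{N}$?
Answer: $\frac{1856230}{33} \approx 56249.0$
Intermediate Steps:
$Z{\left(I \right)} = - \frac{2}{3 I}$ ($Z{\left(I \right)} = \frac{2 \frac{1}{-3}}{I} = \frac{2 \left(- \frac{1}{3}\right)}{I} = - \frac{2}{3 I}$)
$Z{\left(- \frac{4}{-5} + \frac{3}{10} \right)} - 450 \cdot 5 \left(-25\right) = - \frac{2}{3 \left(- \frac{4}{-5} + \frac{3}{10}\right)} - 450 \cdot 5 \left(-25\right) = - \frac{2}{3 \left(\left(-4\right) \left(- \frac{1}{5}\right) + 3 \cdot \frac{1}{10}\right)} - -56250 = - \frac{2}{3 \left(\frac{4}{5} + \frac{3}{10}\right)} + 56250 = - \frac{2}{3 \cdot \frac{11}{10}} + 56250 = \left(- \frac{2}{3}\right) \frac{10}{11} + 56250 = - \frac{20}{33} + 56250 = \frac{1856230}{33}$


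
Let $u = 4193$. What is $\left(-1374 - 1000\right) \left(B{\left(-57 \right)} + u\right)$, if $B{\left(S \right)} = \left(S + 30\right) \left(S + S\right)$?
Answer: $-17261354$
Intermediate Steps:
$B{\left(S \right)} = 2 S \left(30 + S\right)$ ($B{\left(S \right)} = \left(30 + S\right) 2 S = 2 S \left(30 + S\right)$)
$\left(-1374 - 1000\right) \left(B{\left(-57 \right)} + u\right) = \left(-1374 - 1000\right) \left(2 \left(-57\right) \left(30 - 57\right) + 4193\right) = - 2374 \left(2 \left(-57\right) \left(-27\right) + 4193\right) = - 2374 \left(3078 + 4193\right) = \left(-2374\right) 7271 = -17261354$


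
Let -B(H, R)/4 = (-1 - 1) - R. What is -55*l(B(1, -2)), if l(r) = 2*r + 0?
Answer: 0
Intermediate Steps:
B(H, R) = 8 + 4*R (B(H, R) = -4*((-1 - 1) - R) = -4*(-2 - R) = 8 + 4*R)
l(r) = 2*r
-55*l(B(1, -2)) = -110*(8 + 4*(-2)) = -110*(8 - 8) = -110*0 = -55*0 = 0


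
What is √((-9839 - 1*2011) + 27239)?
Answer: √15389 ≈ 124.05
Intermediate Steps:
√((-9839 - 1*2011) + 27239) = √((-9839 - 2011) + 27239) = √(-11850 + 27239) = √15389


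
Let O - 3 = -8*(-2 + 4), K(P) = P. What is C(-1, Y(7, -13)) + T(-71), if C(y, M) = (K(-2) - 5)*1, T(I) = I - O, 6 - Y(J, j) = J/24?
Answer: -65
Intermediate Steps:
O = -13 (O = 3 - 8*(-2 + 4) = 3 - 8*2 = 3 - 16 = -13)
Y(J, j) = 6 - J/24
T(I) = 13 + I (T(I) = I - 1*(-13) = I + 13 = 13 + I)
C(y, M) = -7 (C(y, M) = (-2 - 5)*1 = -7*1 = -7)
C(-1, Y(7, -13)) + T(-71) = -7 + (13 - 71) = -7 - 58 = -65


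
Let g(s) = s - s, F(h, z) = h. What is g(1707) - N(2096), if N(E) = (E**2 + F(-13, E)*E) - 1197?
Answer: -4364771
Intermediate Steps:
g(s) = 0
N(E) = -1197 + E**2 - 13*E (N(E) = (E**2 - 13*E) - 1197 = -1197 + E**2 - 13*E)
g(1707) - N(2096) = 0 - (-1197 + 2096**2 - 13*2096) = 0 - (-1197 + 4393216 - 27248) = 0 - 1*4364771 = 0 - 4364771 = -4364771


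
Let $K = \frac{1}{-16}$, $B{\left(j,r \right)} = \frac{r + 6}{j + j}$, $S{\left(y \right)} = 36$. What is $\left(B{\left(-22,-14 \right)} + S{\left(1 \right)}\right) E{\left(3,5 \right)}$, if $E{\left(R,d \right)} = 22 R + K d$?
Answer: $\frac{209149}{88} \approx 2376.7$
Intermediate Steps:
$B{\left(j,r \right)} = \frac{6 + r}{2 j}$
$K = - \frac{1}{16} \approx -0.0625$
$E{\left(R,d \right)} = 22 R - \frac{d}{16}$
$\left(B{\left(-22,-14 \right)} + S{\left(1 \right)}\right) E{\left(3,5 \right)} = \left(\frac{6 - 14}{2 \left(-22\right)} + 36\right) \left(22 \cdot 3 - \frac{5}{16}\right) = \left(\frac{1}{2} \left(- \frac{1}{22}\right) \left(-8\right) + 36\right) \left(66 - \frac{5}{16}\right) = \left(\frac{2}{11} + 36\right) \frac{1051}{16} = \frac{398}{11} \cdot \frac{1051}{16} = \frac{209149}{88}$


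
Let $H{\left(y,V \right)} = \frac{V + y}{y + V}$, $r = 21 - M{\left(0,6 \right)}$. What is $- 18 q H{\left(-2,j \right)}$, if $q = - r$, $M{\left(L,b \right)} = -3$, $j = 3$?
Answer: $432$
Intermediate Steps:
$r = 24$ ($r = 21 - -3 = 21 + 3 = 24$)
$H{\left(y,V \right)} = 1$ ($H{\left(y,V \right)} = \frac{V + y}{V + y} = 1$)
$q = -24$ ($q = \left(-1\right) 24 = -24$)
$- 18 q H{\left(-2,j \right)} = \left(-18\right) \left(-24\right) 1 = 432 \cdot 1 = 432$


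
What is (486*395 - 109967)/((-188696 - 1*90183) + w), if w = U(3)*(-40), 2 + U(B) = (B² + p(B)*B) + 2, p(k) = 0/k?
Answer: -82003/279239 ≈ -0.29367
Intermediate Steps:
p(k) = 0
U(B) = B² (U(B) = -2 + ((B² + 0*B) + 2) = -2 + ((B² + 0) + 2) = -2 + (B² + 2) = -2 + (2 + B²) = B²)
w = -360 (w = 3²*(-40) = 9*(-40) = -360)
(486*395 - 109967)/((-188696 - 1*90183) + w) = (486*395 - 109967)/((-188696 - 1*90183) - 360) = (191970 - 109967)/((-188696 - 90183) - 360) = 82003/(-278879 - 360) = 82003/(-279239) = 82003*(-1/279239) = -82003/279239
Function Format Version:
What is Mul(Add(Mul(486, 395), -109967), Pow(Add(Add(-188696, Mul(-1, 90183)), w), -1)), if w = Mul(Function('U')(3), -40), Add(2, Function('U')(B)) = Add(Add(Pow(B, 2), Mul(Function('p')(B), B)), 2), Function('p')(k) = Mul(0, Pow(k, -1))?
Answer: Rational(-82003, 279239) ≈ -0.29367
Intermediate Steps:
Function('p')(k) = 0
Function('U')(B) = Pow(B, 2) (Function('U')(B) = Add(-2, Add(Add(Pow(B, 2), Mul(0, B)), 2)) = Add(-2, Add(Add(Pow(B, 2), 0), 2)) = Add(-2, Add(Pow(B, 2), 2)) = Add(-2, Add(2, Pow(B, 2))) = Pow(B, 2))
w = -360 (w = Mul(Pow(3, 2), -40) = Mul(9, -40) = -360)
Mul(Add(Mul(486, 395), -109967), Pow(Add(Add(-188696, Mul(-1, 90183)), w), -1)) = Mul(Add(Mul(486, 395), -109967), Pow(Add(Add(-188696, Mul(-1, 90183)), -360), -1)) = Mul(Add(191970, -109967), Pow(Add(Add(-188696, -90183), -360), -1)) = Mul(82003, Pow(Add(-278879, -360), -1)) = Mul(82003, Pow(-279239, -1)) = Mul(82003, Rational(-1, 279239)) = Rational(-82003, 279239)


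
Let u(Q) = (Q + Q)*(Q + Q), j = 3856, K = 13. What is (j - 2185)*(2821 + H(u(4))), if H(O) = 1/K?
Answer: 61282254/13 ≈ 4.7140e+6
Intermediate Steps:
u(Q) = 4*Q² (u(Q) = (2*Q)*(2*Q) = 4*Q²)
H(O) = 1/13
(j - 2185)*(2821 + H(u(4))) = (3856 - 2185)*(2821 + 1/13) = 1671*(36674/13) = 61282254/13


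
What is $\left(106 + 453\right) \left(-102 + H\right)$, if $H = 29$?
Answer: $-40807$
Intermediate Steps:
$\left(106 + 453\right) \left(-102 + H\right) = \left(106 + 453\right) \left(-102 + 29\right) = 559 \left(-73\right) = -40807$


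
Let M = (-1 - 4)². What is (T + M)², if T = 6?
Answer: 961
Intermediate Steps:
M = 25 (M = (-5)² = 25)
(T + M)² = (6 + 25)² = 31² = 961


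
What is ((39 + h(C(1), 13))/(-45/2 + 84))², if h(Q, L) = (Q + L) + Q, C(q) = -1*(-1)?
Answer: 1296/1681 ≈ 0.77097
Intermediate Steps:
C(q) = 1
h(Q, L) = L + 2*Q (h(Q, L) = (L + Q) + Q = L + 2*Q)
((39 + h(C(1), 13))/(-45/2 + 84))² = ((39 + (13 + 2*1))/(-45/2 + 84))² = ((39 + (13 + 2))/(-45*½ + 84))² = ((39 + 15)/(-45/2 + 84))² = (54/(123/2))² = (54*(2/123))² = (36/41)² = 1296/1681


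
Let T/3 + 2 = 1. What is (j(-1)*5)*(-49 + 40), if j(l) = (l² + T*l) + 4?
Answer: -360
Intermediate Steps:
T = -3 (T = -6 + 3*1 = -6 + 3 = -3)
j(l) = 4 + l² - 3*l (j(l) = (l² - 3*l) + 4 = 4 + l² - 3*l)
(j(-1)*5)*(-49 + 40) = ((4 + (-1)² - 3*(-1))*5)*(-49 + 40) = ((4 + 1 + 3)*5)*(-9) = (8*5)*(-9) = 40*(-9) = -360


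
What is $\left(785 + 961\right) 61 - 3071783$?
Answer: $-2965277$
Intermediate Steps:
$\left(785 + 961\right) 61 - 3071783 = 1746 \cdot 61 - 3071783 = 106506 - 3071783 = -2965277$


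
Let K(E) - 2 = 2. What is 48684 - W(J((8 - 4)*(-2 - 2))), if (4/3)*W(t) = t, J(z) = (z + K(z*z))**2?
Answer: 48576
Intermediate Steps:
K(E) = 4 (K(E) = 2 + 2 = 4)
J(z) = (4 + z)**2 (J(z) = (z + 4)**2 = (4 + z)**2)
W(t) = 3*t/4
48684 - W(J((8 - 4)*(-2 - 2))) = 48684 - 3*(4 + (8 - 4)*(-2 - 2))**2/4 = 48684 - 3*(4 + 4*(-4))**2/4 = 48684 - 3*(4 - 16)**2/4 = 48684 - 3*(-12)**2/4 = 48684 - 3*144/4 = 48684 - 1*108 = 48684 - 108 = 48576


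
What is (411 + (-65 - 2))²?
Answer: 118336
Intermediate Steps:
(411 + (-65 - 2))² = (411 - 67)² = 344² = 118336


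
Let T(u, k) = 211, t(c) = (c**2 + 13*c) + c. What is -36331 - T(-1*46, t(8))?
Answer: -36542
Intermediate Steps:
t(c) = c**2 + 14*c
-36331 - T(-1*46, t(8)) = -36331 - 1*211 = -36331 - 211 = -36542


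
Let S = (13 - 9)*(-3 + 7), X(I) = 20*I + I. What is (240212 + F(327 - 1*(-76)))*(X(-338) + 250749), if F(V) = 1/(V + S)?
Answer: 24523187834679/419 ≈ 5.8528e+10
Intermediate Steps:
X(I) = 21*I
S = 16 (S = 4*4 = 16)
F(V) = 1/(16 + V) (F(V) = 1/(V + 16) = 1/(16 + V))
(240212 + F(327 - 1*(-76)))*(X(-338) + 250749) = (240212 + 1/(16 + (327 - 1*(-76))))*(21*(-338) + 250749) = (240212 + 1/(16 + (327 + 76)))*(-7098 + 250749) = (240212 + 1/(16 + 403))*243651 = (240212 + 1/419)*243651 = (100648829/419)*243651 = 24523187834679/419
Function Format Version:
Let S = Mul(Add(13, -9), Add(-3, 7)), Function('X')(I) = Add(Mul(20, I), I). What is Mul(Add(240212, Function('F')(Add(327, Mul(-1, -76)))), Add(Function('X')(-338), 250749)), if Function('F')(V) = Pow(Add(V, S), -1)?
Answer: Rational(24523187834679, 419) ≈ 5.8528e+10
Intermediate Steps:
Function('X')(I) = Mul(21, I)
S = 16 (S = Mul(4, 4) = 16)
Function('F')(V) = Pow(Add(16, V), -1) (Function('F')(V) = Pow(Add(V, 16), -1) = Pow(Add(16, V), -1))
Mul(Add(240212, Function('F')(Add(327, Mul(-1, -76)))), Add(Function('X')(-338), 250749)) = Mul(Add(240212, Pow(Add(16, Add(327, Mul(-1, -76))), -1)), Add(Mul(21, -338), 250749)) = Mul(Add(240212, Pow(Add(16, Add(327, 76)), -1)), Add(-7098, 250749)) = Mul(Add(240212, Pow(Add(16, 403), -1)), 243651) = Mul(Add(240212, Pow(419, -1)), 243651) = Mul(Add(240212, Rational(1, 419)), 243651) = Mul(Rational(100648829, 419), 243651) = Rational(24523187834679, 419)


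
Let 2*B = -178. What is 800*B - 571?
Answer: -71771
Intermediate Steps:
B = -89 (B = (½)*(-178) = -89)
800*B - 571 = 800*(-89) - 571 = -71200 - 571 = -71771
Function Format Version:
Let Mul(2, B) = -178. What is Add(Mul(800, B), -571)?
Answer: -71771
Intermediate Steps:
B = -89 (B = Mul(Rational(1, 2), -178) = -89)
Add(Mul(800, B), -571) = Add(Mul(800, -89), -571) = Add(-71200, -571) = -71771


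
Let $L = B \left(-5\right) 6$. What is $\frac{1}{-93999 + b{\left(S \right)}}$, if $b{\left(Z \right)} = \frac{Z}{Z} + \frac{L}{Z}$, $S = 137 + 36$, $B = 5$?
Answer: $- \frac{173}{16261804} \approx -1.0638 \cdot 10^{-5}$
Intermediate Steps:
$L = -150$ ($L = 5 \left(-5\right) 6 = \left(-25\right) 6 = -150$)
$S = 173$
$b{\left(Z \right)} = 1 - \frac{150}{Z}$ ($b{\left(Z \right)} = \frac{Z}{Z} - \frac{150}{Z} = 1 - \frac{150}{Z}$)
$\frac{1}{-93999 + b{\left(S \right)}} = \frac{1}{-93999 + \frac{-150 + 173}{173}} = \frac{1}{-93999 + \frac{1}{173} \cdot 23} = \frac{1}{-93999 + \frac{23}{173}} = \frac{1}{- \frac{16261804}{173}} = - \frac{173}{16261804}$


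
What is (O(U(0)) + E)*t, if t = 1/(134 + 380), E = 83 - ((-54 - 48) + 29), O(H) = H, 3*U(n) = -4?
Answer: 232/771 ≈ 0.30091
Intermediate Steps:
U(n) = -4/3 (U(n) = (⅓)*(-4) = -4/3)
E = 156 (E = 83 - (-102 + 29) = 83 - 1*(-73) = 83 + 73 = 156)
t = 1/514 ≈ 0.0019455
(O(U(0)) + E)*t = (-4/3 + 156)*(1/514) = (464/3)*(1/514) = 232/771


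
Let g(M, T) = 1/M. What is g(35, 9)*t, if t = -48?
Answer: -48/35 ≈ -1.3714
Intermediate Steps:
g(35, 9)*t = -48/35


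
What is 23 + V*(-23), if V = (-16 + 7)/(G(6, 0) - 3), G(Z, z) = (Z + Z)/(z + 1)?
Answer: 46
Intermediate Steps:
G(Z, z) = 2*Z/(1 + z) (G(Z, z) = (2*Z)/(1 + z) = 2*Z/(1 + z))
V = -1 (V = (-16 + 7)/(2*6/(1 + 0) - 3) = -9/(2*6/1 - 3) = -9/(2*6*1 - 3) = -9/(12 - 3) = -9/9 = -9*⅑ = -1)
23 + V*(-23) = 23 - 1*(-23) = 23 + 23 = 46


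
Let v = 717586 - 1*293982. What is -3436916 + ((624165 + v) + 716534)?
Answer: -1672613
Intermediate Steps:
v = 423604 (v = 717586 - 293982 = 423604)
-3436916 + ((624165 + v) + 716534) = -3436916 + ((624165 + 423604) + 716534) = -3436916 + (1047769 + 716534) = -3436916 + 1764303 = -1672613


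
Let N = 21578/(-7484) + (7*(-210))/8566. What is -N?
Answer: 48959657/16026986 ≈ 3.0548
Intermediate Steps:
N = -48959657/16026986 (N = 21578*(-1/7484) - 1470*1/8566 = -10789/3742 - 735/4283 = -48959657/16026986 ≈ -3.0548)
-N = -1*(-48959657/16026986) = 48959657/16026986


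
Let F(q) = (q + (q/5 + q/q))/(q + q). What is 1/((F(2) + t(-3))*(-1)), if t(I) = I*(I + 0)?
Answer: -20/197 ≈ -0.10152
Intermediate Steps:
t(I) = I² (t(I) = I*I = I²)
F(q) = (1 + 6*q/5)/(2*q) (F(q) = (q + (q*(⅕) + 1))/((2*q)) = (q + (q/5 + 1))*(1/(2*q)) = (q + (1 + q/5))*(1/(2*q)) = (1 + 6*q/5)*(1/(2*q)) = (1 + 6*q/5)/(2*q))
1/((F(2) + t(-3))*(-1)) = 1/(((⅒)*(5 + 6*2)/2 + (-3)²)*(-1)) = 1/(((⅒)*(½)*(5 + 12) + 9)*(-1)) = 1/(((⅒)*(½)*17 + 9)*(-1)) = 1/((17/20 + 9)*(-1)) = 1/((197/20)*(-1)) = 1/(-197/20) = -20/197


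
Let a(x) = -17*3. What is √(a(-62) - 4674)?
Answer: 15*I*√21 ≈ 68.739*I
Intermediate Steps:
a(x) = -51
√(a(-62) - 4674) = √(-51 - 4674) = √(-4725) = 15*I*√21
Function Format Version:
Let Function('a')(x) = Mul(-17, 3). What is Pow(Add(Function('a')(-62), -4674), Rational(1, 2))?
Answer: Mul(15, I, Pow(21, Rational(1, 2))) ≈ Mul(68.739, I)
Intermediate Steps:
Function('a')(x) = -51
Pow(Add(Function('a')(-62), -4674), Rational(1, 2)) = Pow(Add(-51, -4674), Rational(1, 2)) = Pow(-4725, Rational(1, 2)) = Mul(15, I, Pow(21, Rational(1, 2)))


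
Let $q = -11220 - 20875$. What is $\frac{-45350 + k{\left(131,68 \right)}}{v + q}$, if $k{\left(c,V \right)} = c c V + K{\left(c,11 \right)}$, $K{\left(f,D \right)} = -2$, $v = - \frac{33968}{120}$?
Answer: $- \frac{16823940}{485671} \approx -34.641$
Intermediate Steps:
$v = - \frac{4246}{15}$ ($v = \left(-33968\right) \frac{1}{120} = - \frac{4246}{15} \approx -283.07$)
$k{\left(c,V \right)} = -2 + V c^{2}$ ($k{\left(c,V \right)} = c c V - 2 = c^{2} V - 2 = V c^{2} - 2 = -2 + V c^{2}$)
$q = -32095$ ($q = -11220 - 20875 = -32095$)
$\frac{-45350 + k{\left(131,68 \right)}}{v + q} = \frac{-45350 - \left(2 - 68 \cdot 131^{2}\right)}{- \frac{4246}{15} - 32095} = \frac{-45350 + \left(-2 + 68 \cdot 17161\right)}{- \frac{485671}{15}} = \left(-45350 + \left(-2 + 1166948\right)\right) \left(- \frac{15}{485671}\right) = \left(-45350 + 1166946\right) \left(- \frac{15}{485671}\right) = 1121596 \left(- \frac{15}{485671}\right) = - \frac{16823940}{485671}$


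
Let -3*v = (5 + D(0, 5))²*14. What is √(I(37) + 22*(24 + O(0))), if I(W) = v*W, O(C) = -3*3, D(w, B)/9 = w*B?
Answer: 2*I*√8970/3 ≈ 63.14*I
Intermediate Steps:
D(w, B) = 9*B*w (D(w, B) = 9*(w*B) = 9*(B*w) = 9*B*w)
O(C) = -9
v = -350/3 (v = -(5 + 9*5*0)²*14/3 = -(5 + 0)²*14/3 = -5²*14/3 = -25*14/3 = -⅓*350 = -350/3 ≈ -116.67)
I(W) = -350*W/3
√(I(37) + 22*(24 + O(0))) = √(-350/3*37 + 22*(24 - 9)) = √(-12950/3 + 22*15) = √(-12950/3 + 330) = √(-11960/3) = 2*I*√8970/3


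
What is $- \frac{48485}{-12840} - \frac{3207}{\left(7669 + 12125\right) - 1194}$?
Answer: $\frac{3586013}{995100} \approx 3.6037$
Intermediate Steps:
$- \frac{48485}{-12840} - \frac{3207}{\left(7669 + 12125\right) - 1194} = \left(-48485\right) \left(- \frac{1}{12840}\right) - \frac{3207}{19794 - 1194} = \frac{9697}{2568} - \frac{3207}{18600} = \frac{9697}{2568} - \frac{1069}{6200} = \frac{3586013}{995100}$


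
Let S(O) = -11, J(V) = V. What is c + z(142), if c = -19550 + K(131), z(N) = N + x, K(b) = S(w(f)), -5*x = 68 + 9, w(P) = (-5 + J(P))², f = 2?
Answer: -97172/5 ≈ -19434.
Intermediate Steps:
w(P) = (-5 + P)²
x = -77/5 (x = -(68 + 9)/5 = -⅕*77 = -77/5 ≈ -15.400)
K(b) = -11
z(N) = -77/5 + N (z(N) = N - 77/5 = -77/5 + N)
c = -19561 (c = -19550 - 11 = -19561)
c + z(142) = -19561 + (-77/5 + 142) = -19561 + 633/5 = -97172/5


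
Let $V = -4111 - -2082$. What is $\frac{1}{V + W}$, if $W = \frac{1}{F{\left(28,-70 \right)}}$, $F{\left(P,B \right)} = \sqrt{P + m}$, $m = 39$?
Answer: $- \frac{135943}{275828346} - \frac{\sqrt{67}}{275828346} \approx -0.00049288$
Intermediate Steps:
$F{\left(P,B \right)} = \sqrt{39 + P}$ ($F{\left(P,B \right)} = \sqrt{P + 39} = \sqrt{39 + P}$)
$W = \frac{\sqrt{67}}{67}$ ($W = \frac{1}{\sqrt{39 + 28}} = \frac{1}{\sqrt{67}} = \frac{\sqrt{67}}{67} \approx 0.12217$)
$V = -2029$ ($V = -4111 + 2082 = -2029$)
$\frac{1}{V + W} = \frac{1}{-2029 + \frac{\sqrt{67}}{67}}$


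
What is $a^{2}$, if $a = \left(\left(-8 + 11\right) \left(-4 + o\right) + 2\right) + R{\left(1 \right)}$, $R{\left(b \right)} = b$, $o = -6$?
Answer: $729$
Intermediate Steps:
$a = -27$ ($a = \left(\left(-8 + 11\right) \left(-4 - 6\right) + 2\right) + 1 = \left(3 \left(-10\right) + 2\right) + 1 = \left(-30 + 2\right) + 1 = -28 + 1 = -27$)
$a^{2} = \left(-27\right)^{2} = 729$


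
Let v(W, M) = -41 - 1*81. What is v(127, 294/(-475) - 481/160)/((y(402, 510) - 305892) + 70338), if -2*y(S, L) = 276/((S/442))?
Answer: 4087/7896142 ≈ 0.00051759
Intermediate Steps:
y(S, L) = -60996/S (y(S, L) = -138/(S/442) = -138*442/S = -60996/S)
v(W, M) = -122 (v(W, M) = -41 - 81 = -122)
v(127, 294/(-475) - 481/160)/((y(402, 510) - 305892) + 70338) = -122/((-60996/402 - 305892) + 70338) = -122/((-60996*1/402 - 305892) + 70338) = -122/((-10166/67 - 305892) + 70338) = -122/(-20504930/67 + 70338) = -122/(-15792284/67) = -122*(-67/15792284) = 4087/7896142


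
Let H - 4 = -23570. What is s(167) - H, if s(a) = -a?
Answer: 23399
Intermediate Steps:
H = -23566 (H = 4 - 23570 = -23566)
s(167) - H = -1*167 - 1*(-23566) = -167 + 23566 = 23399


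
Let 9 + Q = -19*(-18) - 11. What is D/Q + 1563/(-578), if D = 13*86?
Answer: 71459/93058 ≈ 0.76790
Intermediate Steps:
D = 1118
Q = 322 (Q = -9 + (-19*(-18) - 11) = -9 + (342 - 11) = -9 + 331 = 322)
D/Q + 1563/(-578) = 1118/322 + 1563/(-578) = 1118*(1/322) + 1563*(-1/578) = 559/161 - 1563/578 = 71459/93058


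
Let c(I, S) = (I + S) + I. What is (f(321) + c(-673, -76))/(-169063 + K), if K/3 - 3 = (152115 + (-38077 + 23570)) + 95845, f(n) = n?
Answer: -1101/531305 ≈ -0.0020723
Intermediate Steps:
c(I, S) = S + 2*I
K = 700368 (K = 9 + 3*((152115 + (-38077 + 23570)) + 95845) = 9 + 3*((152115 - 14507) + 95845) = 9 + 3*(137608 + 95845) = 9 + 3*233453 = 9 + 700359 = 700368)
(f(321) + c(-673, -76))/(-169063 + K) = (321 + (-76 + 2*(-673)))/(-169063 + 700368) = (321 + (-76 - 1346))/531305 = (321 - 1422)*(1/531305) = -1101*1/531305 = -1101/531305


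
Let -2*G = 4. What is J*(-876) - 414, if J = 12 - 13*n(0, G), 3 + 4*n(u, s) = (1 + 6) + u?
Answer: 462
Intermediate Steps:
G = -2 (G = -1/2*4 = -2)
n(u, s) = 1 + u/4 (n(u, s) = -3/4 + ((1 + 6) + u)/4 = -3/4 + (7 + u)/4 = -3/4 + (7/4 + u/4) = 1 + u/4)
J = -1 (J = 12 - 13*(1 + (1/4)*0) = 12 - 13*(1 + 0) = 12 - 13*1 = 12 - 13 = -1)
J*(-876) - 414 = -1*(-876) - 414 = 876 - 414 = 462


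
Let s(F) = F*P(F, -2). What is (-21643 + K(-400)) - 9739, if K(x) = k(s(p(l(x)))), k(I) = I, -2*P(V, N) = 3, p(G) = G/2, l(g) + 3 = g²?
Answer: -605519/4 ≈ -1.5138e+5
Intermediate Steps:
l(g) = -3 + g²
p(G) = G/2 (p(G) = G*(½) = G/2)
P(V, N) = -3/2 (P(V, N) = -½*3 = -3/2)
s(F) = -3*F/2 (s(F) = F*(-3/2) = -3*F/2)
K(x) = 9/4 - 3*x²/4 (K(x) = -3*(-3 + x²)/4 = -3*(-3/2 + x²/2)/2 = 9/4 - 3*x²/4)
(-21643 + K(-400)) - 9739 = (-21643 + (9/4 - ¾*(-400)²)) - 9739 = (-21643 + (9/4 - ¾*160000)) - 9739 = (-21643 + (9/4 - 120000)) - 9739 = (-21643 - 479991/4) - 9739 = -566563/4 - 9739 = -605519/4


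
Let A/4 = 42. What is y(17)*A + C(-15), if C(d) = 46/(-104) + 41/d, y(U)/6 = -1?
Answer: -788717/780 ≈ -1011.2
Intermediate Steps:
A = 168 (A = 4*42 = 168)
y(U) = -6 (y(U) = 6*(-1) = -6)
C(d) = -23/52 + 41/d (C(d) = 46*(-1/104) + 41/d = -23/52 + 41/d)
y(17)*A + C(-15) = -6*168 + (-23/52 + 41/(-15)) = -1008 + (-23/52 + 41*(-1/15)) = -1008 + (-23/52 - 41/15) = -1008 - 2477/780 = -788717/780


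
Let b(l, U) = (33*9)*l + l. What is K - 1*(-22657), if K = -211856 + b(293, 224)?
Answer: -101885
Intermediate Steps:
b(l, U) = 298*l (b(l, U) = 297*l + l = 298*l)
K = -124542 (K = -211856 + 298*293 = -211856 + 87314 = -124542)
K - 1*(-22657) = -124542 - 1*(-22657) = -124542 + 22657 = -101885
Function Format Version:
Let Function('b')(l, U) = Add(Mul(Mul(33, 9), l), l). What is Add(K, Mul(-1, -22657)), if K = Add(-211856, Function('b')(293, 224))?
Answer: -101885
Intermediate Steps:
Function('b')(l, U) = Mul(298, l) (Function('b')(l, U) = Add(Mul(297, l), l) = Mul(298, l))
K = -124542 (K = Add(-211856, Mul(298, 293)) = Add(-211856, 87314) = -124542)
Add(K, Mul(-1, -22657)) = Add(-124542, Mul(-1, -22657)) = Add(-124542, 22657) = -101885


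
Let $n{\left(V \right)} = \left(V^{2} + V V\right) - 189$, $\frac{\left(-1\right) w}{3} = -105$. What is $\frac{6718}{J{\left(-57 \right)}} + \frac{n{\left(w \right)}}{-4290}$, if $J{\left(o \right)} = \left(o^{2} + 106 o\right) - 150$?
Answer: $- \frac{204100781}{4208490} \approx -48.497$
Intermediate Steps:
$w = 315$ ($w = \left(-3\right) \left(-105\right) = 315$)
$n{\left(V \right)} = -189 + 2 V^{2}$ ($n{\left(V \right)} = \left(V^{2} + V^{2}\right) - 189 = 2 V^{2} - 189 = -189 + 2 V^{2}$)
$J{\left(o \right)} = -150 + o^{2} + 106 o$
$\frac{6718}{J{\left(-57 \right)}} + \frac{n{\left(w \right)}}{-4290} = \frac{6718}{-150 + \left(-57\right)^{2} + 106 \left(-57\right)} + \frac{-189 + 2 \cdot 315^{2}}{-4290} = \frac{6718}{-150 + 3249 - 6042} + \left(-189 + 2 \cdot 99225\right) \left(- \frac{1}{4290}\right) = \frac{6718}{-2943} + \left(-189 + 198450\right) \left(- \frac{1}{4290}\right) = 6718 \left(- \frac{1}{2943}\right) + 198261 \left(- \frac{1}{4290}\right) = - \frac{6718}{2943} - \frac{66087}{1430} = - \frac{204100781}{4208490}$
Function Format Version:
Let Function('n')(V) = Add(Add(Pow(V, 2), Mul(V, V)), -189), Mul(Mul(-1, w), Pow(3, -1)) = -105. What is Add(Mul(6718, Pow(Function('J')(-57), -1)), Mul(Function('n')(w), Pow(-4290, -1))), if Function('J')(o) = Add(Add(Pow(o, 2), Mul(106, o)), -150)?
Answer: Rational(-204100781, 4208490) ≈ -48.497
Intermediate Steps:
w = 315 (w = Mul(-3, -105) = 315)
Function('n')(V) = Add(-189, Mul(2, Pow(V, 2))) (Function('n')(V) = Add(Add(Pow(V, 2), Pow(V, 2)), -189) = Add(Mul(2, Pow(V, 2)), -189) = Add(-189, Mul(2, Pow(V, 2))))
Function('J')(o) = Add(-150, Pow(o, 2), Mul(106, o))
Add(Mul(6718, Pow(Function('J')(-57), -1)), Mul(Function('n')(w), Pow(-4290, -1))) = Add(Mul(6718, Pow(Add(-150, Pow(-57, 2), Mul(106, -57)), -1)), Mul(Add(-189, Mul(2, Pow(315, 2))), Pow(-4290, -1))) = Add(Mul(6718, Pow(Add(-150, 3249, -6042), -1)), Mul(Add(-189, Mul(2, 99225)), Rational(-1, 4290))) = Add(Mul(6718, Pow(-2943, -1)), Mul(Add(-189, 198450), Rational(-1, 4290))) = Add(Mul(6718, Rational(-1, 2943)), Mul(198261, Rational(-1, 4290))) = Add(Rational(-6718, 2943), Rational(-66087, 1430)) = Rational(-204100781, 4208490)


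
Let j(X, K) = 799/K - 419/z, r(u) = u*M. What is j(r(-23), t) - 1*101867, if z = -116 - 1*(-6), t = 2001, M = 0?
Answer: -22421019061/220110 ≈ -1.0186e+5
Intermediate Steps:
r(u) = 0 (r(u) = u*0 = 0)
z = -110 (z = -116 + 6 = -110)
j(X, K) = 419/110 + 799/K (j(X, K) = 799/K - 419/(-110) = 799/K - 419*(-1/110) = 799/K + 419/110 = 419/110 + 799/K)
j(r(-23), t) - 1*101867 = (419/110 + 799/2001) - 1*101867 = (419/110 + 799*(1/2001)) - 101867 = (419/110 + 799/2001) - 101867 = 926309/220110 - 101867 = -22421019061/220110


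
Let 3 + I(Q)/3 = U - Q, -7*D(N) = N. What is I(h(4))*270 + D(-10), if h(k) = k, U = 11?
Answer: 22690/7 ≈ 3241.4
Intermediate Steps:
D(N) = -N/7
I(Q) = 24 - 3*Q (I(Q) = -9 + 3*(11 - Q) = -9 + (33 - 3*Q) = 24 - 3*Q)
I(h(4))*270 + D(-10) = (24 - 3*4)*270 - ⅐*(-10) = (24 - 12)*270 + 10/7 = 12*270 + 10/7 = 3240 + 10/7 = 22690/7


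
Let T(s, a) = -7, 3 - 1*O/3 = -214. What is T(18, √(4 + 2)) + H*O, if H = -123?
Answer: -80080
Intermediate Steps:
O = 651 (O = 9 - 3*(-214) = 9 + 642 = 651)
T(18, √(4 + 2)) + H*O = -7 - 123*651 = -7 - 80073 = -80080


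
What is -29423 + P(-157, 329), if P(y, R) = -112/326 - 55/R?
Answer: -1577894610/53627 ≈ -29424.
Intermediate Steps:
P(y, R) = -56/163 - 55/R (P(y, R) = -112*1/326 - 55/R = -56/163 - 55/R)
-29423 + P(-157, 329) = -29423 + (-56/163 - 55/329) = -29423 - 27389/53627 = -1577894610/53627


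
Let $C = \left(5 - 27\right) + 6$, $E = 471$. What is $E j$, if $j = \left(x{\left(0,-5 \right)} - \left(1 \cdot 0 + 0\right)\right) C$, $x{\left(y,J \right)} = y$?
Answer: $0$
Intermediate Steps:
$C = -16$ ($C = -22 + 6 = -16$)
$j = 0$ ($j = \left(0 - \left(1 \cdot 0 + 0\right)\right) \left(-16\right) = \left(0 - \left(0 + 0\right)\right) \left(-16\right) = \left(0 - 0\right) \left(-16\right) = \left(0 + 0\right) \left(-16\right) = 0 \left(-16\right) = 0$)
$E j = 471 \cdot 0 = 0$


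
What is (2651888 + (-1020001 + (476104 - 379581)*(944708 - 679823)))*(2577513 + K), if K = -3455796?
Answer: -22456929342343986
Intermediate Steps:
(2651888 + (-1020001 + (476104 - 379581)*(944708 - 679823)))*(2577513 + K) = (2651888 + (-1020001 + (476104 - 379581)*(944708 - 679823)))*(2577513 - 3455796) = (2651888 + (-1020001 + 96523*264885))*(-878283) = (2651888 + (-1020001 + 25567494855))*(-878283) = (2651888 + 25566474854)*(-878283) = 25569126742*(-878283) = -22456929342343986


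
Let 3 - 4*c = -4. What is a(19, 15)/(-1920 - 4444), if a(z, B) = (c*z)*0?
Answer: 0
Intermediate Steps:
c = 7/4 (c = 3/4 - 1/4*(-4) = 3/4 + 1 = 7/4 ≈ 1.7500)
a(z, B) = 0 (a(z, B) = (7*z/4)*0 = 0)
a(19, 15)/(-1920 - 4444) = 0/(-1920 - 4444) = 0/(-6364) = 0*(-1/6364) = 0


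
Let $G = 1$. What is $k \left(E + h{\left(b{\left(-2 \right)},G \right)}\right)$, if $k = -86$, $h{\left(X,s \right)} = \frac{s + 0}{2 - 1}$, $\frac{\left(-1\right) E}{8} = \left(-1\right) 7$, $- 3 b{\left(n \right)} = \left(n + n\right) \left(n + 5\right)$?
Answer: $-4902$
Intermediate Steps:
$b{\left(n \right)} = - \frac{2 n \left(5 + n\right)}{3}$ ($b{\left(n \right)} = - \frac{\left(n + n\right) \left(n + 5\right)}{3} = - \frac{2 n \left(5 + n\right)}{3}$)
$E = 56$ ($E = - 8 \left(\left(-1\right) 7\right) = \left(-8\right) \left(-7\right) = 56$)
$h{\left(X,s \right)} = s$ ($h{\left(X,s \right)} = \frac{s}{1} = s 1 = s$)
$k \left(E + h{\left(b{\left(-2 \right)},G \right)}\right) = - 86 \left(56 + 1\right) = \left(-86\right) 57 = -4902$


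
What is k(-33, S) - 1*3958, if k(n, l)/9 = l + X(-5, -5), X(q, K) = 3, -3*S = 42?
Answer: -4057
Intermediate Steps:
S = -14 (S = -⅓*42 = -14)
k(n, l) = 27 + 9*l (k(n, l) = 9*(l + 3) = 9*(3 + l) = 27 + 9*l)
k(-33, S) - 1*3958 = (27 + 9*(-14)) - 1*3958 = (27 - 126) - 3958 = -99 - 3958 = -4057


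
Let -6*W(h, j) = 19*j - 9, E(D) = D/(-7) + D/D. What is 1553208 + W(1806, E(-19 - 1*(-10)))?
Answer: 65234495/42 ≈ 1.5532e+6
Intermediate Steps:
E(D) = 1 - D/7 (E(D) = D*(-⅐) + 1 = -D/7 + 1 = 1 - D/7)
W(h, j) = 3/2 - 19*j/6 (W(h, j) = -(19*j - 9)/6 = -(-9 + 19*j)/6 = 3/2 - 19*j/6)
1553208 + W(1806, E(-19 - 1*(-10))) = 1553208 + (3/2 - 19*(1 - (-19 - 1*(-10))/7)/6) = 1553208 + (3/2 - 19*(1 - (-19 + 10)/7)/6) = 1553208 + (3/2 - 19*(1 - ⅐*(-9))/6) = 1553208 + (3/2 - 19*(1 + 9/7)/6) = 1553208 + (3/2 - 19/6*16/7) = 1553208 + (3/2 - 152/21) = 1553208 - 241/42 = 65234495/42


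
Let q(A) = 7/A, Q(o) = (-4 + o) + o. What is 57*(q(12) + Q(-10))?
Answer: -5339/4 ≈ -1334.8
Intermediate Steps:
Q(o) = -4 + 2*o
57*(q(12) + Q(-10)) = 57*(7/12 + (-4 + 2*(-10))) = 57*(7*(1/12) + (-4 - 20)) = 57*(7/12 - 24) = 57*(-281/12) = -5339/4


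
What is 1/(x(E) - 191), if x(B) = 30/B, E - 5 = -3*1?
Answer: -1/176 ≈ -0.0056818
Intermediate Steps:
E = 2 (E = 5 - 3*1 = 5 - 3 = 2)
1/(x(E) - 191) = 1/(30/2 - 191) = 1/(30*(½) - 191) = 1/(15 - 191) = 1/(-176) = -1/176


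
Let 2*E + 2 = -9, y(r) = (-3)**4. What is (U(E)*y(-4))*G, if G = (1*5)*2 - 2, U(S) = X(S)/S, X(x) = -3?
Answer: 3888/11 ≈ 353.45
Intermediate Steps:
y(r) = 81
E = -11/2 (E = -1 + (1/2)*(-9) = -1 - 9/2 = -11/2 ≈ -5.5000)
U(S) = -3/S
G = 8 (G = 5*2 - 2 = 10 - 2 = 8)
(U(E)*y(-4))*G = (-3/(-11/2)*81)*8 = (-3*(-2/11)*81)*8 = ((6/11)*81)*8 = (486/11)*8 = 3888/11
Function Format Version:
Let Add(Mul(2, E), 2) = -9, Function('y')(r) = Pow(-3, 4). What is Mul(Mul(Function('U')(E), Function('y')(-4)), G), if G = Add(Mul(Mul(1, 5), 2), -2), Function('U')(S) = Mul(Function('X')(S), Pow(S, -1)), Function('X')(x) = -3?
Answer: Rational(3888, 11) ≈ 353.45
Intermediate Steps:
Function('y')(r) = 81
E = Rational(-11, 2) (E = Add(-1, Mul(Rational(1, 2), -9)) = Add(-1, Rational(-9, 2)) = Rational(-11, 2) ≈ -5.5000)
Function('U')(S) = Mul(-3, Pow(S, -1))
G = 8 (G = Add(Mul(5, 2), -2) = Add(10, -2) = 8)
Mul(Mul(Function('U')(E), Function('y')(-4)), G) = Mul(Mul(Mul(-3, Pow(Rational(-11, 2), -1)), 81), 8) = Mul(Mul(Mul(-3, Rational(-2, 11)), 81), 8) = Mul(Mul(Rational(6, 11), 81), 8) = Mul(Rational(486, 11), 8) = Rational(3888, 11)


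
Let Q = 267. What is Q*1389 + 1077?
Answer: 371940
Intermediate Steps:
Q*1389 + 1077 = 267*1389 + 1077 = 370863 + 1077 = 371940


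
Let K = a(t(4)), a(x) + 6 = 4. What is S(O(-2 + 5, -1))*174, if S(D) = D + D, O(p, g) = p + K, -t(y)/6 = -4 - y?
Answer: 348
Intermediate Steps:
t(y) = 24 + 6*y (t(y) = -6*(-4 - y) = 24 + 6*y)
a(x) = -2 (a(x) = -6 + 4 = -2)
K = -2
O(p, g) = -2 + p (O(p, g) = p - 2 = -2 + p)
S(D) = 2*D
S(O(-2 + 5, -1))*174 = (2*(-2 + (-2 + 5)))*174 = (2*(-2 + 3))*174 = (2*1)*174 = 2*174 = 348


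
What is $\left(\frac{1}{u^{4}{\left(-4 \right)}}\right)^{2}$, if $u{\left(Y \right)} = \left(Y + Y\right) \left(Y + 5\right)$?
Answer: $\frac{1}{16777216} \approx 5.9605 \cdot 10^{-8}$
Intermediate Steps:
$u{\left(Y \right)} = 2 Y \left(5 + Y\right)$
$\left(\frac{1}{u^{4}{\left(-4 \right)}}\right)^{2} = \left(\frac{1}{\left(2 \left(-4\right) \left(5 - 4\right)\right)^{4}}\right)^{2} = \left(\frac{1}{\left(2 \left(-4\right) 1\right)^{4}}\right)^{2} = \left(\frac{1}{\left(-8\right)^{4}}\right)^{2} = \left(\frac{1}{4096}\right)^{2} = \frac{1}{16777216}$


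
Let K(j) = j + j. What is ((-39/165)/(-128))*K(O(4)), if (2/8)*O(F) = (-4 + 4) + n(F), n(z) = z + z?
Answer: 13/110 ≈ 0.11818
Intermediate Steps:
n(z) = 2*z
O(F) = 8*F (O(F) = 4*((-4 + 4) + 2*F) = 4*(0 + 2*F) = 4*(2*F) = 8*F)
K(j) = 2*j
((-39/165)/(-128))*K(O(4)) = ((-39/165)/(-128))*(2*(8*4)) = (-(-39)/(128*165))*(2*32) = -1/128*(-13/55)*64 = (13/7040)*64 = 13/110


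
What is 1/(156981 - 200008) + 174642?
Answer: 7514321333/43027 ≈ 1.7464e+5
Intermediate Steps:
1/(156981 - 200008) + 174642 = 1/(-43027) + 174642 = -1/43027 + 174642 = 7514321333/43027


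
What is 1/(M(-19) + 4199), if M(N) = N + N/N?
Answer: 1/4181 ≈ 0.00023918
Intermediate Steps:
M(N) = 1 + N (M(N) = N + 1 = 1 + N)
1/(M(-19) + 4199) = 1/((1 - 19) + 4199) = 1/(-18 + 4199) = 1/4181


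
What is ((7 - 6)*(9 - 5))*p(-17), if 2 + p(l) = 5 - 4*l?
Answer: 284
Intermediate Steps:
p(l) = 3 - 4*l (p(l) = -2 + (5 - 4*l) = 3 - 4*l)
((7 - 6)*(9 - 5))*p(-17) = ((7 - 6)*(9 - 5))*(3 - 4*(-17)) = (1*4)*(3 + 68) = 4*71 = 284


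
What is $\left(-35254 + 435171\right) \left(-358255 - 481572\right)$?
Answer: $-335861094359$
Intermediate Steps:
$\left(-35254 + 435171\right) \left(-358255 - 481572\right) = 399917 \left(-839827\right) = -335861094359$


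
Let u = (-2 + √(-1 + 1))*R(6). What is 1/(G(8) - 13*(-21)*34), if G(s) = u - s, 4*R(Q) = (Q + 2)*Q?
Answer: 1/9250 ≈ 0.00010811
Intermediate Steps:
R(Q) = Q*(2 + Q)/4 (R(Q) = ((Q + 2)*Q)/4 = ((2 + Q)*Q)/4 = (Q*(2 + Q))/4 = Q*(2 + Q)/4)
u = -24 (u = (-2 + √(-1 + 1))*((¼)*6*(2 + 6)) = (-2 + √0)*((¼)*6*8) = (-2 + 0)*12 = -2*12 = -24)
G(s) = -24 - s
1/(G(8) - 13*(-21)*34) = 1/((-24 - 1*8) - 13*(-21)*34) = 1/((-24 - 8) + 273*34) = 1/(-32 + 9282) = 1/9250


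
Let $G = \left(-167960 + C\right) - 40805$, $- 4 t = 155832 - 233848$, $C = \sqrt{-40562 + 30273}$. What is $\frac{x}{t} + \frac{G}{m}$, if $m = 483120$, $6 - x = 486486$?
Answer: $- \frac{2988749627}{117784656} + \frac{i \sqrt{10289}}{483120} \approx -25.375 + 0.00020996 i$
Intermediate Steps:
$x = -486480$ ($x = 6 - 486486 = -486480$)
$C = i \sqrt{10289}$ ($C = \sqrt{-10289} = i \sqrt{10289} \approx 101.43 i$)
$t = 19504$ ($t = - \frac{155832 - 233848}{4} = \left(- \frac{1}{4}\right) \left(-78016\right) = 19504$)
$G = -208765 + i \sqrt{10289}$ ($G = \left(-167960 + i \sqrt{10289}\right) - 40805 = -208765 + i \sqrt{10289} \approx -2.0877 \cdot 10^{5} + 101.43 i$)
$\frac{x}{t} + \frac{G}{m} = - \frac{486480}{19504} + \frac{-208765 + i \sqrt{10289}}{483120} = \left(-486480\right) \frac{1}{19504} + \left(-208765 + i \sqrt{10289}\right) \frac{1}{483120} = - \frac{30405}{1219} - \left(\frac{41753}{96624} - \frac{i \sqrt{10289}}{483120}\right) = - \frac{2988749627}{117784656} + \frac{i \sqrt{10289}}{483120}$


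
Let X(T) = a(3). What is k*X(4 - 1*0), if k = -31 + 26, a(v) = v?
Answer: -15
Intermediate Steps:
X(T) = 3
k = -5
k*X(4 - 1*0) = -5*3 = -15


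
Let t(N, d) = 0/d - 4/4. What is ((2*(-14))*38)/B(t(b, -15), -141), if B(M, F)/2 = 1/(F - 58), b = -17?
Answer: 105868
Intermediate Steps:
t(N, d) = -1 (t(N, d) = 0 - 4*¼ = 0 - 1 = -1)
B(M, F) = 2/(-58 + F) (B(M, F) = 2/(F - 58) = 2/(-58 + F))
((2*(-14))*38)/B(t(b, -15), -141) = ((2*(-14))*38)/((2/(-58 - 141))) = (-28*38)/((2/(-199))) = -1064/(2*(-1/199)) = -1064/(-2/199) = -1064*(-199/2) = 105868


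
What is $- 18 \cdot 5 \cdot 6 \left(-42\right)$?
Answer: $22680$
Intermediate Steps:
$- 18 \cdot 5 \cdot 6 \left(-42\right) = \left(-18\right) 30 \left(-42\right) = \left(-540\right) \left(-42\right) = 22680$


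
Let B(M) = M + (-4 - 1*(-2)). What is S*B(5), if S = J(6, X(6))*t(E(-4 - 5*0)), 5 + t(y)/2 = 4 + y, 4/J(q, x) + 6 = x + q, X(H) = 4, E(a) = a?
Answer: -30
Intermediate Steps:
J(q, x) = 4/(-6 + q + x) (J(q, x) = 4/(-6 + (x + q)) = 4/(-6 + (q + x)) = 4/(-6 + q + x))
B(M) = -2 + M (B(M) = M + (-4 + 2) = M - 2 = -2 + M)
t(y) = -2 + 2*y (t(y) = -10 + 2*(4 + y) = -10 + (8 + 2*y) = -2 + 2*y)
S = -10 (S = (4/(-6 + 6 + 4))*(-2 + 2*(-4 - 5*0)) = (4/4)*(-2 + 2*(-4 + 0)) = (4*(¼))*(-2 + 2*(-4)) = 1*(-2 - 8) = 1*(-10) = -10)
S*B(5) = -10*(-2 + 5) = -10*3 = -30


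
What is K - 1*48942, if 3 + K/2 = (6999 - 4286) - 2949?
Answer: -49420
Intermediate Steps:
K = -478 (K = -6 + 2*((6999 - 4286) - 2949) = -6 + 2*(2713 - 2949) = -6 + 2*(-236) = -6 - 472 = -478)
K - 1*48942 = -478 - 1*48942 = -478 - 48942 = -49420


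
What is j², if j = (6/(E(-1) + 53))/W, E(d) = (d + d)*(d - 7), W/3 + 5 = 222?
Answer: 4/224190729 ≈ 1.7842e-8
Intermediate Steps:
W = 651 (W = -15 + 3*222 = -15 + 666 = 651)
E(d) = 2*d*(-7 + d) (E(d) = (2*d)*(-7 + d) = 2*d*(-7 + d))
j = 2/14973 (j = (6/(2*(-1)*(-7 - 1) + 53))/651 = (6/(2*(-1)*(-8) + 53))*(1/651) = (6/(16 + 53))*(1/651) = (6/69)*(1/651) = (6*(1/69))*(1/651) = (2/23)*(1/651) = 2/14973 ≈ 0.00013357)
j² = (2/14973)² = 4/224190729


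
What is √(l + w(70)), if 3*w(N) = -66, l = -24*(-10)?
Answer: √218 ≈ 14.765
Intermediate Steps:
l = 240
w(N) = -22 (w(N) = (⅓)*(-66) = -22)
√(l + w(70)) = √(240 - 22) = √218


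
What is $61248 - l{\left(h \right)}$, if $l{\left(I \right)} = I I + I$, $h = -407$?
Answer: $-103994$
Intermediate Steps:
$l{\left(I \right)} = I + I^{2}$ ($l{\left(I \right)} = I^{2} + I = I + I^{2}$)
$61248 - l{\left(h \right)} = 61248 - - 407 \left(1 - 407\right) = 61248 - \left(-407\right) \left(-406\right) = 61248 - 165242 = -103994$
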